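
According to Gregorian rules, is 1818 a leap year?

1818 is not a leap year.

No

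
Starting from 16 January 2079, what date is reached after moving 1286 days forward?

25 July 2082

Count 1286 days after January 16, 2079:
Day-of-year of January 16, 2079: 16.
Day-of-year of July 25, 2082: 206.
2079 has 365 days, so 365 − 16 = 349 days remain in 2079.
Full years: 2080: 366; 2081: 365. Sum = 731.
Total: 349 + 731 + 206 = 1286 days.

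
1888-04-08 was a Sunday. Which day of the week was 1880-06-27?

Sunday

Count forward from the earlier date (June 27, 1880) to the later (April 8, 1888):
From June 27, 1880 to June 27, 1887: 7 years, of which 1 contains a Feb 29 — 6×365 + 1×366 = 2556 days.
June 1887: 30 − 27 = 3 days remain.
Then 9 full months totalling 275 days.
April 1–8, 1888: 8 days.
Residual: 286 days.
Total: 2842 days.
2842 is a multiple of 7, so 1880-06-27 falls on the same weekday: Sunday.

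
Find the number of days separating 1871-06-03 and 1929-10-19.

Day-of-year of June 3, 1871: 154.
Day-of-year of October 19, 1929: 292.
1871 has 365 days, so 365 − 154 = 211 days remain in 1871.
Full years 1872–1928: 43 common + 14 leap = 43×365 + 14×366 = 20819 days.
Total: 211 + 20819 + 292 = 21322 days.

21322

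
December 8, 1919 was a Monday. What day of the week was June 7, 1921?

Tuesday

Day-of-year of December 8, 1919: 342.
Day-of-year of June 7, 1921: 158.
1919 has 365 days, so 365 − 342 = 23 days remain in 1919.
Full years: 1920: 366. Sum = 366.
Total: 23 + 366 + 158 = 547 days.
547 mod 7 = 1, so 1 day after Monday is Tuesday.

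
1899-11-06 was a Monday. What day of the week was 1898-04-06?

Count forward from the earlier date (April 6, 1898) to the later (November 6, 1899):
April 1898: 30 − 6 = 24 days remain.
Then 18 full months totalling 549 days.
November 1–6, 1899: 6 days.
Total: 24 + 549 + 6 = 579 days.
579 mod 7 = 5, so 5 days before Monday is Wednesday.

Wednesday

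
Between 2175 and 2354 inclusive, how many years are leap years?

43

Years divisible by 4: 2176, 2180, …, 2352 — 45 in all.
Of these, 2200, 2300 are divisible by 100 but not 400, so not leap.
Leap years: 45 − 2 = 43.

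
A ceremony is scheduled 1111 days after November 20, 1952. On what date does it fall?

December 6, 1955

Count 1111 days after November 20, 1952:
Day-of-year of November 20, 1952: 325.
Day-of-year of December 6, 1955: 340.
1952 has 366 days, so 366 − 325 = 41 days remain in 1952.
Full years: 1953: 365; 1954: 365. Sum = 730.
Total: 41 + 730 + 340 = 1111 days.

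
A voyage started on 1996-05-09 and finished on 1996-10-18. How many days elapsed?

May 1996: 31 − 9 = 22 days remain.
Then June (30), July (31), August (31), September (30): 30 + 31 + 31 + 30 = 122 days.
October 1–18, 1996: 18 days.
Total: 22 + 122 + 18 = 162 days.

162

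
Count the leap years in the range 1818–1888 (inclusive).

18

Years divisible by 4: 1820, 1824, …, 1888 — 18 in all.
No century exceptions apply. Count: 18.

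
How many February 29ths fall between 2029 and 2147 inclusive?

28

Years divisible by 4: 2032, 2036, …, 2144 — 29 in all.
Of these, 2100 is divisible by 100 but not 400, so not leap.
Leap years: 29 − 1 = 28.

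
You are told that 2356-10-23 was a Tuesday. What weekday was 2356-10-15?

Count forward from the earlier date (October 15, 2356) to the later (October 23, 2356):
Within October 2356: 23 − 15 = 8 days.
8 mod 7 = 1, so 1 day before Tuesday is Monday.

Monday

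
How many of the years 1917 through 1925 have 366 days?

2

Years divisible by 4 in [1917, 1925]: 1920, 1924.
No century exceptions apply. Count: 2.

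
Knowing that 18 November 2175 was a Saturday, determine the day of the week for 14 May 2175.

Count forward from the earlier date (May 14, 2175) to the later (November 18, 2175):
May 2175: 31 − 14 = 17 days remain.
Then June (30), July (31), August (31), September (30), October (31): 30 + 31 + 31 + 30 + 31 = 153 days.
November 1–18, 2175: 18 days.
Total: 17 + 153 + 18 = 188 days.
188 mod 7 = 6, so 6 days before Saturday is Sunday.

Sunday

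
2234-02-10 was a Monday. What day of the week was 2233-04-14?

Count forward from the earlier date (April 14, 2233) to the later (February 10, 2234):
April 2233: 30 − 14 = 16 days remain.
Then 9 full months totalling 276 days.
February 1–10, 2234: 10 days (2234 is not a leap year).
Total: 16 + 276 + 10 = 302 days.
302 mod 7 = 1, so 1 day before Monday is Sunday.

Sunday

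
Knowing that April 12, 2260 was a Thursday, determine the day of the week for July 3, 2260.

Tuesday

April 2260: 30 − 12 = 18 days remain.
Then May (31), June (30): 31 + 30 = 61 days.
July 1–3, 2260: 3 days.
Total: 18 + 61 + 3 = 82 days.
82 mod 7 = 5, so 5 days after Thursday is Tuesday.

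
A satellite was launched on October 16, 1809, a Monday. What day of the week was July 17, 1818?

Day-of-year of October 16, 1809: 289.
Day-of-year of July 17, 1818: 198.
1809 has 365 days, so 365 − 289 = 76 days remain in 1809.
Full years 1810–1817: 6 common + 2 leap = 6×365 + 2×366 = 2922 days.
Total: 76 + 2922 + 198 = 3196 days.
3196 mod 7 = 4, so 4 days after Monday is Friday.

Friday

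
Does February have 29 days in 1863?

No

1863 is not a leap year.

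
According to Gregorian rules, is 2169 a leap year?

No

2169 is not a leap year.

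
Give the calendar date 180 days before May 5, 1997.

November 6, 1996

Count 180 days before May 5, 1997:
November 1996: 30 − 6 = 24 days remain.
Then December (31), January (31), February 1997 (28), March (31), April (30): 31 + 31 + 28 + 31 + 30 = 151 days.
May 1–5, 1997: 5 days.
Total: 24 + 151 + 5 = 180 days.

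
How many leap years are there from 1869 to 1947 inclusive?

Years divisible by 4: 1872, 1876, …, 1944 — 19 in all.
Of these, 1900 is divisible by 100 but not 400, so not leap.
Leap years: 19 − 1 = 18.

18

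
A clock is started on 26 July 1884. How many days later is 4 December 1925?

15105

Day-of-year of July 26, 1884: 208.
Day-of-year of December 4, 1925: 338.
1884 has 366 days, so 366 − 208 = 158 days remain in 1884.
Full years 1885–1924: 31 common + 9 leap = 31×365 + 9×366 = 14609 days.
Total: 158 + 14609 + 338 = 15105 days.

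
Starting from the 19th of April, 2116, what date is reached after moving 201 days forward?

the 6th of November, 2116

Count 201 days after April 19, 2116:
April 2116: 30 − 19 = 11 days remain.
Then May (31), June (30), July (31), August (31), September (30), October (31): 31 + 30 + 31 + 31 + 30 + 31 = 184 days.
November 1–6, 2116: 6 days.
Total: 11 + 184 + 6 = 201 days.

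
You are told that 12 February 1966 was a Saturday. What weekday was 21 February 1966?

Monday

Within February 1966: 21 − 12 = 9 days.
9 mod 7 = 2, so 2 days after Saturday is Monday.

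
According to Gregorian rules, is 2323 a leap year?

No

2323 is not a leap year.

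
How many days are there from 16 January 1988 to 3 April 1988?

78

January 1988: 31 − 16 = 15 days remain.
Then February 1988 (29), March (31): 29 + 31 = 60 days.
April 1–3, 1988: 3 days.
Total: 15 + 60 + 3 = 78 days.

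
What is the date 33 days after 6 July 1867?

8 August 1867

Count 33 days after July 6, 1867:
July 1867: 31 − 6 = 25 days remain.
August 1–8, 1867: 8 days.
Total: 25 + 8 = 33 days.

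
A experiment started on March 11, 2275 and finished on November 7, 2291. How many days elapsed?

6085

Day-of-year of March 11, 2275: 70.
Day-of-year of November 7, 2291: 311.
2275 has 365 days, so 365 − 70 = 295 days remain in 2275.
Full years 2276–2290: 11 common + 4 leap = 11×365 + 4×366 = 5479 days.
Total: 295 + 5479 + 311 = 6085 days.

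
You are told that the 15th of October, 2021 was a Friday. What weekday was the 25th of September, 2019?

Count forward from the earlier date (September 25, 2019) to the later (October 15, 2021):
September 25, 2019 → September 25, 2020: 366 days (2020 is a leap year).
September 25, 2020 → September 25, 2021: 365 days.
September 2021: 30 − 25 = 5 days remain.
October 1–15, 2021: 15 days.
Residual: 20 days.
Total: 751 days.
751 mod 7 = 2, so 2 days before Friday is Wednesday.

Wednesday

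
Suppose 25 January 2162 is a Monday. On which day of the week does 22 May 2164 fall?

January 2162: 31 − 25 = 6 days remain.
Then 27 full months totalling 820 days.
May 1–22, 2164: 22 days.
Total: 6 + 820 + 22 = 848 days.
848 mod 7 = 1, so 1 day after Monday is Tuesday.

Tuesday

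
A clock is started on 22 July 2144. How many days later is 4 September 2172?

10271

From July 22, 2144 to July 22, 2172: 28 years, of which 7 contain a Feb 29 — 21×365 + 7×366 = 10227 days.
July 2172: 31 − 22 = 9 days remain.
Then August (31): 31 days.
September 1–4, 2172: 4 days.
Residual: 44 days.
Total: 10271 days.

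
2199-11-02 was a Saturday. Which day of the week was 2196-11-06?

Count forward from the earlier date (November 6, 2196) to the later (November 2, 2199):
November 6, 2196 → November 6, 2197: 365 days.
November 6, 2197 → November 6, 2198: 365 days.
November 2198: 30 − 6 = 24 days remain.
Then 11 full months totalling 335 days.
November 1–2, 2199: 2 days.
Residual: 361 days.
Total: 1091 days.
1091 mod 7 = 6, so 6 days before Saturday is Sunday.

Sunday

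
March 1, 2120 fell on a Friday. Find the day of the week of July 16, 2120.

Tuesday

March 2120: 31 − 1 = 30 days remain.
Then April (30), May (31), June (30): 30 + 31 + 30 = 91 days.
July 1–16, 2120: 16 days.
Total: 30 + 91 + 16 = 137 days.
137 mod 7 = 4, so 4 days after Friday is Tuesday.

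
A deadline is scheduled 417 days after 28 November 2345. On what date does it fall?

19 January 2347

Count 417 days after November 28, 2345:
November 2345: 30 − 28 = 2 days remain.
Then 13 full months totalling 396 days.
January 1–19, 2347: 19 days.
Total: 2 + 396 + 19 = 417 days.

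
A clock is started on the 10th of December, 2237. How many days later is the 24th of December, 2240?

December 10, 2237 → December 10, 2238: 365 days.
December 10, 2238 → December 10, 2239: 365 days.
December 10, 2239 → December 10, 2240: 366 days (2240 is a leap year).
Within December 2240: 24 − 10 = 14 days.
Total: 1110 days.

1110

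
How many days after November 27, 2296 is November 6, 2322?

From November 27, 2296 to November 27, 2321: 25 years, of which 5 contain a Feb 29 — 20×365 + 5×366 = 9130 days.
(2300 is not a leap year (divisible by 100 but not 400).)
November 2321: 30 − 27 = 3 days remain.
Then 11 full months totalling 335 days.
November 1–6, 2322: 6 days.
Residual: 344 days.
Total: 9474 days.

9474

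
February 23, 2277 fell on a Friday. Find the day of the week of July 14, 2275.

Count forward from the earlier date (July 14, 2275) to the later (February 23, 2277):
Day-of-year of July 14, 2275: 195.
Day-of-year of February 23, 2277: 54.
2275 has 365 days, so 365 − 195 = 170 days remain in 2275.
Full years: 2276: 366. Sum = 366.
Total: 170 + 366 + 54 = 590 days.
590 mod 7 = 2, so 2 days before Friday is Wednesday.

Wednesday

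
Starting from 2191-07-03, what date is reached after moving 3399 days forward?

2200-10-23

Count 3399 days after July 3, 2191:
Day-of-year of July 3, 2191: 184.
Day-of-year of October 23, 2200: 296.
2191 has 365 days, so 365 − 184 = 181 days remain in 2191.
Full years 2192–2199: 6 common + 2 leap = 6×365 + 2×366 = 2922 days.
Total: 181 + 2922 + 296 = 3399 days.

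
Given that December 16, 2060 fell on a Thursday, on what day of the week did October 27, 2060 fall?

Wednesday

Count forward from the earlier date (October 27, 2060) to the later (December 16, 2060):
October 2060: 31 − 27 = 4 days remain.
Then November (30): 30 days.
December 1–16, 2060: 16 days.
Total: 4 + 30 + 16 = 50 days.
50 mod 7 = 1, so 1 day before Thursday is Wednesday.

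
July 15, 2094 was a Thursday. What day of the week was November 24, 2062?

Friday

Count forward from the earlier date (November 24, 2062) to the later (July 15, 2094):
From November 24, 2062 to November 24, 2093: 31 years, of which 8 contain a Feb 29 — 23×365 + 8×366 = 11323 days.
November 2093: 30 − 24 = 6 days remain.
Then December (31), January (31), February 2094 (28), March (31), April (30), May (31), June (30): 31 + 31 + 28 + 31 + 30 + 31 + 30 = 212 days.
July 1–15, 2094: 15 days.
Residual: 233 days.
Total: 11556 days.
11556 mod 7 = 6, so 6 days before Thursday is Friday.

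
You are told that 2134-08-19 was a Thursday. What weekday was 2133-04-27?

Monday

Count forward from the earlier date (April 27, 2133) to the later (August 19, 2134):
April 27, 2133 → April 27, 2134: 365 days.
April 2134: 30 − 27 = 3 days remain.
Then May (31), June (30), July (31): 31 + 30 + 31 = 92 days.
August 1–19, 2134: 19 days.
Residual: 114 days.
Total: 479 days.
479 mod 7 = 3, so 3 days before Thursday is Monday.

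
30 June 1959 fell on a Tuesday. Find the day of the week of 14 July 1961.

Day-of-year of June 30, 1959: 181.
Day-of-year of July 14, 1961: 195.
1959 has 365 days, so 365 − 181 = 184 days remain in 1959.
Full years: 1960: 366. Sum = 366.
Total: 184 + 366 + 195 = 745 days.
745 mod 7 = 3, so 3 days after Tuesday is Friday.

Friday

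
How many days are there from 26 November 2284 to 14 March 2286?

473

November 2284: 30 − 26 = 4 days remain.
Then 15 full months totalling 455 days.
March 1–14, 2286: 14 days.
Total: 4 + 455 + 14 = 473 days.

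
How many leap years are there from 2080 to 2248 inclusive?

Years divisible by 4: 2080, 2084, …, 2248 — 43 in all.
Of these, 2100, 2200 are divisible by 100 but not 400, so not leap.
Leap years: 43 − 2 = 41.

41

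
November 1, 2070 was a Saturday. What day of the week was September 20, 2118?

Tuesday

Day-of-year of November 1, 2070: 305.
Day-of-year of September 20, 2118: 263.
2070 has 365 days, so 365 − 305 = 60 days remain in 2070.
Full years 2071–2117: 36 common + 11 leap = 36×365 + 11×366 = 17166 days.
Total: 60 + 17166 + 263 = 17489 days.
17489 mod 7 = 3, so 3 days after Saturday is Tuesday.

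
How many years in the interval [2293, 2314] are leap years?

4

Years divisible by 4 in [2293, 2314]: 2296, 2300, 2304, 2308, 2312.
Of these, 2300 is divisible by 100 but not 400, so not leap.
Leap years: 5 − 1 = 4.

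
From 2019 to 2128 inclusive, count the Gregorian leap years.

27

Years divisible by 4: 2020, 2024, …, 2128 — 28 in all.
Of these, 2100 is divisible by 100 but not 400, so not leap.
Leap years: 28 − 1 = 27.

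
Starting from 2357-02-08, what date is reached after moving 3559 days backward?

2347-05-13

Count 3559 days before February 8, 2357:
Day-of-year of May 13, 2347: 133.
Day-of-year of February 8, 2357: 39.
2347 has 365 days, so 365 − 133 = 232 days remain in 2347.
Full years 2348–2356: 6 common + 3 leap = 6×365 + 3×366 = 3288 days.
Total: 232 + 3288 + 39 = 3559 days.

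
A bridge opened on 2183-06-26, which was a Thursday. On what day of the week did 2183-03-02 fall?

Count forward from the earlier date (March 2, 2183) to the later (June 26, 2183):
March 2183: 31 − 2 = 29 days remain.
Then April (30), May (31): 30 + 31 = 61 days.
June 1–26, 2183: 26 days.
Total: 29 + 61 + 26 = 116 days.
116 mod 7 = 4, so 4 days before Thursday is Sunday.

Sunday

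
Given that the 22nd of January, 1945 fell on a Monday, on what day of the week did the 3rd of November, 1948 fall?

Wednesday

January 22, 1945 → January 22, 1946: 365 days.
January 22, 1946 → January 22, 1947: 365 days.
January 22, 1947 → January 22, 1948: 365 days.
January 1948: 31 − 22 = 9 days remain.
Then 9 full months totalling 274 days.
November 1–3, 1948: 3 days.
Residual: 286 days.
Total: 1381 days.
1381 mod 7 = 2, so 2 days after Monday is Wednesday.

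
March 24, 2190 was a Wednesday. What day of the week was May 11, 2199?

From March 24, 2190 to March 24, 2199: 9 years, of which 2 contain a Feb 29 — 7×365 + 2×366 = 3287 days.
March 2199: 31 − 24 = 7 days remain.
Then April (30): 30 days.
May 1–11, 2199: 11 days.
Residual: 48 days.
Total: 3335 days.
3335 mod 7 = 3, so 3 days after Wednesday is Saturday.

Saturday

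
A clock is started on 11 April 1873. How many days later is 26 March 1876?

Day-of-year of April 11, 1873: 101.
Day-of-year of March 26, 1876: 86.
1873 has 365 days, so 365 − 101 = 264 days remain in 1873.
Full years: 1874: 365; 1875: 365. Sum = 730.
Total: 264 + 730 + 86 = 1080 days.

1080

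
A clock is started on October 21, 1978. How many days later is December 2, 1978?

October 1978: 31 − 21 = 10 days remain.
Then November (30): 30 days.
December 1–2, 1978: 2 days.
Total: 10 + 30 + 2 = 42 days.

42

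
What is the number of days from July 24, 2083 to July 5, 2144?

From July 24, 2083 to July 24, 2143: 60 years, of which 14 contain a Feb 29 — 46×365 + 14×366 = 21914 days.
(2100 is not a leap year (divisible by 100 but not 400).)
July 2143: 31 − 24 = 7 days remain.
Then 11 full months totalling 335 days.
July 1–5, 2144: 5 days.
Residual: 347 days.
Total: 22261 days.

22261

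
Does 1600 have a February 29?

1600 is a leap year (divisible by 400).

Yes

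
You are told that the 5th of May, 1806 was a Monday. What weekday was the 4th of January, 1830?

Monday

Day-of-year of May 5, 1806: 125.
Day-of-year of January 4, 1830: 4.
1806 has 365 days, so 365 − 125 = 240 days remain in 1806.
Full years 1807–1829: 17 common + 6 leap = 17×365 + 6×366 = 8401 days.
Total: 240 + 8401 + 4 = 8645 days.
8645 is a multiple of 7, so the 4th of January, 1830 falls on the same weekday: Monday.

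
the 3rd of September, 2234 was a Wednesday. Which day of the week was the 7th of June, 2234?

Count forward from the earlier date (June 7, 2234) to the later (September 3, 2234):
June 2234: 30 − 7 = 23 days remain.
Then July (31), August (31): 31 + 31 = 62 days.
September 1–3, 2234: 3 days.
Total: 23 + 62 + 3 = 88 days.
88 mod 7 = 4, so 4 days before Wednesday is Saturday.

Saturday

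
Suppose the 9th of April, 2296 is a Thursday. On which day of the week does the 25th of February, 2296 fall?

Tuesday

Count forward from the earlier date (February 25, 2296) to the later (April 9, 2296):
February 2296: 29 − 25 = 4 days remain (2296 is a leap year, so February has 29 days).
Then March (31): 31 days.
April 1–9, 2296: 9 days.
Total: 4 + 31 + 9 = 44 days.
44 mod 7 = 2, so 2 days before Thursday is Tuesday.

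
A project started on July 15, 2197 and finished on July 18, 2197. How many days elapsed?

3

Within July 2197: 18 − 15 = 3 days.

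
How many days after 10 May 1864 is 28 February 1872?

2850

From May 10, 1864 to May 10, 1871: 7 years, of which 1 contains a Feb 29 — 6×365 + 1×366 = 2556 days.
May 1871: 31 − 10 = 21 days remain.
Then June (30), July (31), August (31), September (30), October (31), November (30), December (31), January (31): 30 + 31 + 31 + 30 + 31 + 30 + 31 + 31 = 245 days.
February 1–28, 1872: 28 days (1872 is a leap year).
Residual: 294 days.
Total: 2850 days.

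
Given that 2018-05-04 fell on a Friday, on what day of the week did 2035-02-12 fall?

Day-of-year of May 4, 2018: 124.
Day-of-year of February 12, 2035: 43.
2018 has 365 days, so 365 − 124 = 241 days remain in 2018.
Full years 2019–2034: 12 common + 4 leap = 12×365 + 4×366 = 5844 days.
Total: 241 + 5844 + 43 = 6128 days.
6128 mod 7 = 3, so 3 days after Friday is Monday.

Monday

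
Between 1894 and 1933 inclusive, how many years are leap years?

9

Years divisible by 4 in [1894, 1933]: 1896, 1900, 1904, 1908, 1912, 1916, 1920, 1924, 1928, 1932.
Of these, 1900 is divisible by 100 but not 400, so not leap.
Leap years: 10 − 1 = 9.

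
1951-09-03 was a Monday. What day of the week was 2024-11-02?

From September 3, 1951 to September 3, 2024: 73 years, of which 19 contain a Feb 29 — 54×365 + 19×366 = 26664 days.
(2000 is a leap year (divisible by 400).)
September 2024: 30 − 3 = 27 days remain.
Then October (31): 31 days.
November 1–2, 2024: 2 days.
Residual: 60 days.
Total: 26724 days.
26724 mod 7 = 5, so 5 days after Monday is Saturday.

Saturday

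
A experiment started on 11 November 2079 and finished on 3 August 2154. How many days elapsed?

27293

Day-of-year of November 11, 2079: 315.
Day-of-year of August 3, 2154: 215.
2079 has 365 days, so 365 − 315 = 50 days remain in 2079.
Full years 2080–2153: 56 common + 18 leap = 56×365 + 18×366 = 27028 days.
Total: 50 + 27028 + 215 = 27293 days.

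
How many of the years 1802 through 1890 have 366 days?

Years divisible by 4: 1804, 1808, …, 1888 — 22 in all.
No century exceptions apply. Count: 22.

22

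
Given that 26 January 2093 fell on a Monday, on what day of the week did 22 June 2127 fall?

Sunday

Day-of-year of January 26, 2093: 26.
Day-of-year of June 22, 2127: 173.
2093 has 365 days, so 365 − 26 = 339 days remain in 2093.
Full years 2094–2126: 26 common + 7 leap = 26×365 + 7×366 = 12052 days.
Total: 339 + 12052 + 173 = 12564 days.
12564 mod 7 = 6, so 6 days after Monday is Sunday.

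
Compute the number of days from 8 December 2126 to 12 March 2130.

1190

December 8, 2126 → December 8, 2127: 365 days.
December 8, 2127 → December 8, 2128: 366 days (2128 is a leap year).
December 8, 2128 → December 8, 2129: 365 days.
December 2129: 31 − 8 = 23 days remain.
Then January (31), February 2130 (28): 31 + 28 = 59 days.
March 1–12, 2130: 12 days.
Residual: 94 days.
Total: 1190 days.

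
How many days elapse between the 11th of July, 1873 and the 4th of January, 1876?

907

Day-of-year of July 11, 1873: 192.
Day-of-year of January 4, 1876: 4.
1873 has 365 days, so 365 − 192 = 173 days remain in 1873.
Full years: 1874: 365; 1875: 365. Sum = 730.
Total: 173 + 730 + 4 = 907 days.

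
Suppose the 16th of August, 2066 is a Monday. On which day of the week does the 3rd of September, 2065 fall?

Thursday

Count forward from the earlier date (September 3, 2065) to the later (August 16, 2066):
Day-of-year of September 3, 2065: 246.
Day-of-year of August 16, 2066: 228.
2065 has 365 days, so 365 − 246 = 119 days remain in 2065.
Total: 119 + 228 = 347 days.
347 mod 7 = 4, so 4 days before Monday is Thursday.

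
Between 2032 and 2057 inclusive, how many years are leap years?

Years divisible by 4 in [2032, 2057]: 2032, 2036, 2040, 2044, 2048, 2052, 2056.
No century exceptions apply. Count: 7.

7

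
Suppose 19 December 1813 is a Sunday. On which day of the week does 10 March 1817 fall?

Monday

Day-of-year of December 19, 1813: 353.
Day-of-year of March 10, 1817: 69.
1813 has 365 days, so 365 − 353 = 12 days remain in 1813.
Full years: 1814: 365; 1815: 365; 1816: 366. Sum = 1096.
Total: 12 + 1096 + 69 = 1177 days.
1177 mod 7 = 1, so 1 day after Sunday is Monday.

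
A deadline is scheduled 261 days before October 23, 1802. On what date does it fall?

February 4, 1802

Count 261 days before October 23, 1802:
February 1802: 28 − 4 = 24 days remain (1802 is not a leap year, so February has 28 days).
Then March (31), April (30), May (31), June (30), July (31), August (31), September (30): 31 + 30 + 31 + 30 + 31 + 31 + 30 = 214 days.
October 1–23, 1802: 23 days.
Total: 24 + 214 + 23 = 261 days.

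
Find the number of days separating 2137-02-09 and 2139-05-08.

Day-of-year of February 9, 2137: 40.
Day-of-year of May 8, 2139: 128.
2137 has 365 days, so 365 − 40 = 325 days remain in 2137.
Full years: 2138: 365. Sum = 365.
Total: 325 + 365 + 128 = 818 days.

818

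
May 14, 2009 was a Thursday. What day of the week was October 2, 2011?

Day-of-year of May 14, 2009: 134.
Day-of-year of October 2, 2011: 275.
2009 has 365 days, so 365 − 134 = 231 days remain in 2009.
Full years: 2010: 365. Sum = 365.
Total: 231 + 365 + 275 = 871 days.
871 mod 7 = 3, so 3 days after Thursday is Sunday.

Sunday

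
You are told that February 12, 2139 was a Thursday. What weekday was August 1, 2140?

Monday

February 12, 2139 → February 12, 2140: 365 days.
February 2140: 29 − 12 = 17 days remain (2140 is a leap year, so February has 29 days).
Then March (31), April (30), May (31), June (30), July (31): 31 + 30 + 31 + 30 + 31 = 153 days.
August 1, 2140: 1 day.
Residual: 171 days.
Total: 536 days.
536 mod 7 = 4, so 4 days after Thursday is Monday.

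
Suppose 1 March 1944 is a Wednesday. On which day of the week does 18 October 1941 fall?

Count forward from the earlier date (October 18, 1941) to the later (March 1, 1944):
October 18, 1941 → October 18, 1942: 365 days.
October 18, 1942 → October 18, 1943: 365 days.
October 1943: 31 − 18 = 13 days remain.
Then November (30), December (31), January (31), February 1944 (29): 30 + 31 + 31 + 29 = 121 days.
March 1, 1944: 1 day.
Residual: 135 days.
Total: 865 days.
865 mod 7 = 4, so 4 days before Wednesday is Saturday.

Saturday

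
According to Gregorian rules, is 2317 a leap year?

No

2317 is not a leap year.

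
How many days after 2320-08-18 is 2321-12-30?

Day-of-year of August 18, 2320: 231.
Day-of-year of December 30, 2321: 364.
2320 has 366 days, so 366 − 231 = 135 days remain in 2320.
Total: 135 + 364 = 499 days.

499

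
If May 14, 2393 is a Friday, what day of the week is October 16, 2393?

May 2393: 31 − 14 = 17 days remain.
Then June (30), July (31), August (31), September (30): 30 + 31 + 31 + 30 = 122 days.
October 1–16, 2393: 16 days.
Total: 17 + 122 + 16 = 155 days.
155 mod 7 = 1, so 1 day after Friday is Saturday.

Saturday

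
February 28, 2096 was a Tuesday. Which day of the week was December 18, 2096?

February 2096: 29 − 28 = 1 day remains (2096 is a leap year, so February has 29 days).
Then 9 full months totalling 275 days.
December 1–18, 2096: 18 days.
Total: 1 + 275 + 18 = 294 days.
294 is a multiple of 7, so December 18, 2096 falls on the same weekday: Tuesday.

Tuesday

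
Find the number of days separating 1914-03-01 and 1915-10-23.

601

March 1, 1914 → March 1, 1915: 365 days.
March 1915: 31 − 1 = 30 days remain.
Then April (30), May (31), June (30), July (31), August (31), September (30): 30 + 31 + 30 + 31 + 31 + 30 = 183 days.
October 1–23, 1915: 23 days.
Residual: 236 days.
Total: 601 days.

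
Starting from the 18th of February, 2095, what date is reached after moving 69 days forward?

the 28th of April, 2095

Count 69 days after February 18, 2095:
February 2095: 28 − 18 = 10 days remain (2095 is not a leap year, so February has 28 days).
Then March (31): 31 days.
April 1–28, 2095: 28 days.
Total: 10 + 31 + 28 = 69 days.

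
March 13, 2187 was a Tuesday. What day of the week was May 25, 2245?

Day-of-year of March 13, 2187: 72.
Day-of-year of May 25, 2245: 145.
2187 has 365 days, so 365 − 72 = 293 days remain in 2187.
Full years 2188–2244: 43 common + 14 leap = 43×365 + 14×366 = 20819 days.
Total: 293 + 20819 + 145 = 21257 days.
21257 mod 7 = 5, so 5 days after Tuesday is Sunday.

Sunday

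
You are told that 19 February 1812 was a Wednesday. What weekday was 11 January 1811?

Friday

Count forward from the earlier date (January 11, 1811) to the later (February 19, 1812):
January 11, 1811 → January 11, 1812: 365 days.
January 1812: 31 − 11 = 20 days remain.
February 1–19, 1812: 19 days (1812 is a leap year).
Residual: 39 days.
Total: 404 days.
404 mod 7 = 5, so 5 days before Wednesday is Friday.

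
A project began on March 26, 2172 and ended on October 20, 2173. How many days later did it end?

Day-of-year of March 26, 2172: 86.
Day-of-year of October 20, 2173: 293.
2172 has 366 days, so 366 − 86 = 280 days remain in 2172.
Total: 280 + 293 = 573 days.

573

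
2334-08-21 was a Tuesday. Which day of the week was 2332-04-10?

Count forward from the earlier date (April 10, 2332) to the later (August 21, 2334):
April 10, 2332 → April 10, 2333: 365 days.
April 10, 2333 → April 10, 2334: 365 days.
April 2334: 30 − 10 = 20 days remain.
Then May (31), June (30), July (31): 31 + 30 + 31 = 92 days.
August 1–21, 2334: 21 days.
Residual: 133 days.
Total: 863 days.
863 mod 7 = 2, so 2 days before Tuesday is Sunday.

Sunday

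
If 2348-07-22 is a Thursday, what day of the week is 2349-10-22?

July 2348: 31 − 22 = 9 days remain.
Then 14 full months totalling 426 days.
October 1–22, 2349: 22 days.
Total: 9 + 426 + 22 = 457 days.
457 mod 7 = 2, so 2 days after Thursday is Saturday.

Saturday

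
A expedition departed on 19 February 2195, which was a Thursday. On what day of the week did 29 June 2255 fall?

From February 19, 2195 to February 19, 2255: 60 years, of which 14 contain a Feb 29 — 46×365 + 14×366 = 21914 days.
(2200 is not a leap year (divisible by 100 but not 400).)
February 2255: 28 − 19 = 9 days remain (2255 is not a leap year, so February has 28 days).
Then March (31), April (30), May (31): 31 + 30 + 31 = 92 days.
June 1–29, 2255: 29 days.
Residual: 130 days.
Total: 22044 days.
22044 mod 7 = 1, so 1 day after Thursday is Friday.

Friday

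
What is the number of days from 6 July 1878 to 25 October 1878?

July 1878: 31 − 6 = 25 days remain.
Then August (31), September (30): 31 + 30 = 61 days.
October 1–25, 1878: 25 days.
Total: 25 + 61 + 25 = 111 days.

111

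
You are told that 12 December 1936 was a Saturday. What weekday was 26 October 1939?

December 12, 1936 → December 12, 1937: 365 days.
December 12, 1937 → December 12, 1938: 365 days.
December 1938: 31 − 12 = 19 days remain.
Then 9 full months totalling 273 days.
October 1–26, 1939: 26 days.
Residual: 318 days.
Total: 1048 days.
1048 mod 7 = 5, so 5 days after Saturday is Thursday.

Thursday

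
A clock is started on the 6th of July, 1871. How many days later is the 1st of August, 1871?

July 1871: 31 − 6 = 25 days remain.
August 1, 1871: 1 day.
Total: 25 + 1 = 26 days.

26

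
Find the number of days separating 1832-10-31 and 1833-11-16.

October 31, 1832 → October 31, 1833: 365 days.
October 1833: 31 − 31 = 0 days remain.
November 1–16, 1833: 16 days.
Residual: 16 days.
Total: 381 days.

381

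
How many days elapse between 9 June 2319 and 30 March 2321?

June 9, 2319 → June 9, 2320: 366 days (2320 is a leap year).
June 2320: 30 − 9 = 21 days remain.
Then July (31), August (31), September (30), October (31), November (30), December (31), January (31), February 2321 (28): 31 + 31 + 30 + 31 + 30 + 31 + 31 + 28 = 243 days.
March 1–30, 2321: 30 days.
Residual: 294 days.
Total: 660 days.

660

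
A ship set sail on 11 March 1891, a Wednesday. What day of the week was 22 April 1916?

Saturday

From March 11, 1891 to March 11, 1916: 25 years, of which 6 contain a Feb 29 — 19×365 + 6×366 = 9131 days.
(1900 is not a leap year (divisible by 100 but not 400).)
March 1916: 31 − 11 = 20 days remain.
April 1–22, 1916: 22 days.
Residual: 42 days.
Total: 9173 days.
9173 mod 7 = 3, so 3 days after Wednesday is Saturday.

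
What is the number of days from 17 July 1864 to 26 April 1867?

July 17, 1864 → July 17, 1865: 365 days.
July 17, 1865 → July 17, 1866: 365 days.
July 1866: 31 − 17 = 14 days remain.
Then August (31), September (30), October (31), November (30), December (31), January (31), February 1867 (28), March (31): 31 + 30 + 31 + 30 + 31 + 31 + 28 + 31 = 243 days.
April 1–26, 1867: 26 days.
Residual: 283 days.
Total: 1013 days.

1013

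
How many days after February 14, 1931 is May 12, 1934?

Day-of-year of February 14, 1931: 45.
Day-of-year of May 12, 1934: 132.
1931 has 365 days, so 365 − 45 = 320 days remain in 1931.
Full years: 1932: 366; 1933: 365. Sum = 731.
Total: 320 + 731 + 132 = 1183 days.

1183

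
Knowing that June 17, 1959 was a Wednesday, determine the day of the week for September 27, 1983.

Tuesday

From June 17, 1959 to June 17, 1983: 24 years, of which 6 contain a Feb 29 — 18×365 + 6×366 = 8766 days.
June 1983: 30 − 17 = 13 days remain.
Then July (31), August (31): 31 + 31 = 62 days.
September 1–27, 1983: 27 days.
Residual: 102 days.
Total: 8868 days.
8868 mod 7 = 6, so 6 days after Wednesday is Tuesday.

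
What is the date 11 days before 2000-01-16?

2000-01-05

Count 11 days before January 16, 2000:
Within January 2000: 16 − 5 = 11 days.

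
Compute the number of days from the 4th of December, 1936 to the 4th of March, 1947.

3742

Day-of-year of December 4, 1936: 339.
Day-of-year of March 4, 1947: 63.
1936 has 366 days, so 366 − 339 = 27 days remain in 1936.
Full years 1937–1946: 8 common + 2 leap = 8×365 + 2×366 = 3652 days.
Total: 27 + 3652 + 63 = 3742 days.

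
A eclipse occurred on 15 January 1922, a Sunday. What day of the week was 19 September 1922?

January 1922: 31 − 15 = 16 days remain.
Then February 1922 (28), March (31), April (30), May (31), June (30), July (31), August (31): 28 + 31 + 30 + 31 + 30 + 31 + 31 = 212 days.
September 1–19, 1922: 19 days.
Total: 16 + 212 + 19 = 247 days.
247 mod 7 = 2, so 2 days after Sunday is Tuesday.

Tuesday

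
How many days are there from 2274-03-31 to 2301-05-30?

9921

From March 31, 2274 to March 31, 2301: 27 years, of which 6 contain a Feb 29 — 21×365 + 6×366 = 9861 days.
(2300 is not a leap year (divisible by 100 but not 400).)
March 2301: 31 − 31 = 0 days remain.
Then April (30): 30 days.
May 1–30, 2301: 30 days.
Residual: 60 days.
Total: 9921 days.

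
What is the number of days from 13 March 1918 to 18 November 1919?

March 13, 1918 → March 13, 1919: 365 days.
March 1919: 31 − 13 = 18 days remain.
Then April (30), May (31), June (30), July (31), August (31), September (30), October (31): 30 + 31 + 30 + 31 + 31 + 30 + 31 = 214 days.
November 1–18, 1919: 18 days.
Residual: 250 days.
Total: 615 days.

615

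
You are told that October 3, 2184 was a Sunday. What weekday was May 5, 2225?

Thursday

From October 3, 2184 to October 3, 2224: 40 years, of which 9 contain a Feb 29 — 31×365 + 9×366 = 14609 days.
(2200 is not a leap year (divisible by 100 but not 400).)
October 2224: 31 − 3 = 28 days remain.
Then November (30), December (31), January (31), February 2225 (28), March (31), April (30): 30 + 31 + 31 + 28 + 31 + 30 = 181 days.
May 1–5, 2225: 5 days.
Residual: 214 days.
Total: 14823 days.
14823 mod 7 = 4, so 4 days after Sunday is Thursday.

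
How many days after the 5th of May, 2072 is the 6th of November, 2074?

May 2072: 31 − 5 = 26 days remain.
Then 29 full months totalling 883 days.
November 1–6, 2074: 6 days.
Total: 26 + 883 + 6 = 915 days.

915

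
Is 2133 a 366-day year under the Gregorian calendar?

No

2133 is not a leap year.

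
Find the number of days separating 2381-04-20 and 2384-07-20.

Day-of-year of April 20, 2381: 110.
Day-of-year of July 20, 2384: 202.
2381 has 365 days, so 365 − 110 = 255 days remain in 2381.
Full years: 2382: 365; 2383: 365. Sum = 730.
Total: 255 + 730 + 202 = 1187 days.

1187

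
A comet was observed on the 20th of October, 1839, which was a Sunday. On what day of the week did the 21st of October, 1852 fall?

Day-of-year of October 20, 1839: 293.
Day-of-year of October 21, 1852: 295.
1839 has 365 days, so 365 − 293 = 72 days remain in 1839.
Full years 1840–1851: 9 common + 3 leap = 9×365 + 3×366 = 4383 days.
Total: 72 + 4383 + 295 = 4750 days.
4750 mod 7 = 4, so 4 days after Sunday is Thursday.

Thursday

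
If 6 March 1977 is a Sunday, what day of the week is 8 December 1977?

March 1977: 31 − 6 = 25 days remain.
Then April (30), May (31), June (30), July (31), August (31), September (30), October (31), November (30): 30 + 31 + 30 + 31 + 31 + 30 + 31 + 30 = 244 days.
December 1–8, 1977: 8 days.
Total: 25 + 244 + 8 = 277 days.
277 mod 7 = 4, so 4 days after Sunday is Thursday.

Thursday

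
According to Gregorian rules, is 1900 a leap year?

No

1900 is not a leap year (divisible by 100 but not 400).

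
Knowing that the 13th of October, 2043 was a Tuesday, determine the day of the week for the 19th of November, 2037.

Thursday

Count forward from the earlier date (November 19, 2037) to the later (October 13, 2043):
Day-of-year of November 19, 2037: 323.
Day-of-year of October 13, 2043: 286.
2037 has 365 days, so 365 − 323 = 42 days remain in 2037.
Full years: 2038: 365; 2039: 365; 2040: 366; 2041: 365; 2042: 365. Sum = 1826.
Total: 42 + 1826 + 286 = 2154 days.
2154 mod 7 = 5, so 5 days before Tuesday is Thursday.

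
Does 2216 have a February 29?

Yes

2216 is a leap year.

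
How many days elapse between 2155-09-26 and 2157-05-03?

Day-of-year of September 26, 2155: 269.
Day-of-year of May 3, 2157: 123.
2155 has 365 days, so 365 − 269 = 96 days remain in 2155.
Full years: 2156: 366. Sum = 366.
Total: 96 + 366 + 123 = 585 days.

585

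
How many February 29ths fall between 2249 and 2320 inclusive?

17

Years divisible by 4: 2252, 2256, …, 2320 — 18 in all.
Of these, 2300 is divisible by 100 but not 400, so not leap.
Leap years: 18 − 1 = 17.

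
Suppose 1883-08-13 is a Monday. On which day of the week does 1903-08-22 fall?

Saturday

Day-of-year of August 13, 1883: 225.
Day-of-year of August 22, 1903: 234.
1883 has 365 days, so 365 − 225 = 140 days remain in 1883.
Full years 1884–1902: 15 common + 4 leap = 15×365 + 4×366 = 6939 days.
Total: 140 + 6939 + 234 = 7313 days.
7313 mod 7 = 5, so 5 days after Monday is Saturday.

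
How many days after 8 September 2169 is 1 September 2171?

Day-of-year of September 8, 2169: 251.
Day-of-year of September 1, 2171: 244.
2169 has 365 days, so 365 − 251 = 114 days remain in 2169.
Full years: 2170: 365. Sum = 365.
Total: 114 + 365 + 244 = 723 days.

723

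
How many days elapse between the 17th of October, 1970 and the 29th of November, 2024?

From October 17, 1970 to October 17, 2024: 54 years, of which 14 contain a Feb 29 — 40×365 + 14×366 = 19724 days.
(2000 is a leap year (divisible by 400).)
October 2024: 31 − 17 = 14 days remain.
November 1–29, 2024: 29 days.
Residual: 43 days.
Total: 19767 days.

19767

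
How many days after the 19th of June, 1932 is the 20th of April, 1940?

2862

From June 19, 1932 to June 19, 1939: 7 years, of which 1 contains a Feb 29 — 6×365 + 1×366 = 2556 days.
June 1939: 30 − 19 = 11 days remain.
Then 9 full months totalling 275 days.
April 1–20, 1940: 20 days.
Residual: 306 days.
Total: 2862 days.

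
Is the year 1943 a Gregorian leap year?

1943 is not a leap year.

No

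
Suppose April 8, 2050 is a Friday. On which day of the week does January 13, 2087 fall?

Monday

Day-of-year of April 8, 2050: 98.
Day-of-year of January 13, 2087: 13.
2050 has 365 days, so 365 − 98 = 267 days remain in 2050.
Full years 2051–2086: 27 common + 9 leap = 27×365 + 9×366 = 13149 days.
Total: 267 + 13149 + 13 = 13429 days.
13429 mod 7 = 3, so 3 days after Friday is Monday.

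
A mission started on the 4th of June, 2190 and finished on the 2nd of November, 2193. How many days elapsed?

Day-of-year of June 4, 2190: 155.
Day-of-year of November 2, 2193: 306.
2190 has 365 days, so 365 − 155 = 210 days remain in 2190.
Full years: 2191: 365; 2192: 366. Sum = 731.
Total: 210 + 731 + 306 = 1247 days.

1247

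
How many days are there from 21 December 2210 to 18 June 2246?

12963

Day-of-year of December 21, 2210: 355.
Day-of-year of June 18, 2246: 169.
2210 has 365 days, so 365 − 355 = 10 days remain in 2210.
Full years 2211–2245: 26 common + 9 leap = 26×365 + 9×366 = 12784 days.
Total: 10 + 12784 + 169 = 12963 days.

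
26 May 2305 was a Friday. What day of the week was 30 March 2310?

Wednesday

May 26, 2305 → May 26, 2306: 365 days.
May 26, 2306 → May 26, 2307: 365 days.
May 26, 2307 → May 26, 2308: 366 days (2308 is a leap year).
May 26, 2308 → May 26, 2309: 365 days.
May 2309: 31 − 26 = 5 days remain.
Then 9 full months totalling 273 days.
March 1–30, 2310: 30 days.
Residual: 308 days.
Total: 1769 days.
1769 mod 7 = 5, so 5 days after Friday is Wednesday.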